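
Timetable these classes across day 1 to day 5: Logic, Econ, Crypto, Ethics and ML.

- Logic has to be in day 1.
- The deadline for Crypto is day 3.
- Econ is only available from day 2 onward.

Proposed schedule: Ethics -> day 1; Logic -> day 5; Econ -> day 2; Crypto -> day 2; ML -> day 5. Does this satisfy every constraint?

Econ is only available from day 2 onward — holds.
Logic has to be in day 1 — violated.
The deadline for Crypto is day 3 — holds.

Invalid. Logic has to be in day 1.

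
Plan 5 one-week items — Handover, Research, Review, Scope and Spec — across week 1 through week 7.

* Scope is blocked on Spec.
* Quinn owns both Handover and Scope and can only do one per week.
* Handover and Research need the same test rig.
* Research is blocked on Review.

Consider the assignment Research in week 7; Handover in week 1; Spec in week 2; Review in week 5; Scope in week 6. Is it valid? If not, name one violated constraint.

Scope is blocked on Spec — holds.
Research is blocked on Review — holds.
Handover and Research need the same test rig — holds.
Quinn owns both Handover and Scope and can only do one per week — holds.

Yes, all constraints hold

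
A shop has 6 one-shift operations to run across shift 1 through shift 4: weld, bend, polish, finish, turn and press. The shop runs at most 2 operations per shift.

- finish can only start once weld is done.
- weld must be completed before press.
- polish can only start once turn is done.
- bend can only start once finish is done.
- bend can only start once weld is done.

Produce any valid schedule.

polish=shift 2, finish=shift 2, weld=shift 1, bend=shift 3, press=shift 3, turn=shift 1

Checking: turn(shift 1) before polish(shift 2); weld(shift 1) before press(shift 3); weld(shift 1) before finish(shift 2); weld(shift 1) before bend(shift 3); finish(shift 2) before bend(shift 3); max 2 per shift (cap 2).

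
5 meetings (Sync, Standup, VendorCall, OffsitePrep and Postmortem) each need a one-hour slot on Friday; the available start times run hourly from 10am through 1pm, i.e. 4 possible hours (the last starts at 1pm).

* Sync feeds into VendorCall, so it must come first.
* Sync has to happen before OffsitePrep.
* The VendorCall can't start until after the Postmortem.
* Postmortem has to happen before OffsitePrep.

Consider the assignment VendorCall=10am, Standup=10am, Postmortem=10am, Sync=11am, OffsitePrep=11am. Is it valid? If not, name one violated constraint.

Invalid. Sync feeds into VendorCall, so it must come first.

Sync feeds into VendorCall, so it must come first — violated.
Postmortem has to happen before OffsitePrep — holds.
The VendorCall can't start until after the Postmortem — violated.
Sync has to happen before OffsitePrep — violated.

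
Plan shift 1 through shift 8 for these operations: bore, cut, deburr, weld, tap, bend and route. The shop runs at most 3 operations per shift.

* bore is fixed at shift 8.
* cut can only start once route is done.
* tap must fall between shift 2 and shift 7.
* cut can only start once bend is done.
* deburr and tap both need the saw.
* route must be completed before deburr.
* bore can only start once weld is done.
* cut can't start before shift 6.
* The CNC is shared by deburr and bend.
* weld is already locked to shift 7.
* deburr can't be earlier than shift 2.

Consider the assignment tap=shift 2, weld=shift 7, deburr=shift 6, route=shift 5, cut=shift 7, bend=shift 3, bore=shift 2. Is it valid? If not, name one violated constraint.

Invalid. bore is fixed at shift 8.

deburr can't be earlier than shift 2 — holds.
cut can't start before shift 6 — holds.
cut can only start once bend is done — holds.
tap must fall between shift 2 and shift 7 — holds.
bore is fixed at shift 8 — violated.
bore can only start once weld is done — violated.
deburr and tap both need the saw — holds.
route must be completed before deburr — holds.
weld is already locked to shift 7 — holds.
cut can only start once route is done — holds.
The CNC is shared by deburr and bend — holds.
The shop runs at most 3 operations per shift — holds.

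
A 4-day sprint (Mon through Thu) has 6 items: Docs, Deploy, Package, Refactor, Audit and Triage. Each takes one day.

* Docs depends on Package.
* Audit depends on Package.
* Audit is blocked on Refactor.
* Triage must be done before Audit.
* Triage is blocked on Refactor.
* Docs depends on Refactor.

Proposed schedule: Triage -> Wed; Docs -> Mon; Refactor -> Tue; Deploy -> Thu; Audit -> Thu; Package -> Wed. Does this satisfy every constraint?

Triage must be done before Audit — holds.
Triage is blocked on Refactor — holds.
Docs depends on Refactor — violated.
Docs depends on Package — violated.
Audit depends on Package — holds.
Audit is blocked on Refactor — holds.

No — it violates: Docs depends on Package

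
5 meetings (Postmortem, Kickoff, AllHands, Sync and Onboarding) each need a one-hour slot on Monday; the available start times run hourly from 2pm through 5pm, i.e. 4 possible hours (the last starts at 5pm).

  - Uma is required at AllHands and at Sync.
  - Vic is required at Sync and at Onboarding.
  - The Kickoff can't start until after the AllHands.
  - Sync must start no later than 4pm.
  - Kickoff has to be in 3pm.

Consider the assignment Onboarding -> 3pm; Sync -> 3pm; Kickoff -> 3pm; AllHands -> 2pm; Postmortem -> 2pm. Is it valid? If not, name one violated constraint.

Sync must start no later than 4pm — holds.
Vic is required at Sync and at Onboarding — violated.
Uma is required at AllHands and at Sync — holds.
The Kickoff can't start until after the AllHands — holds.
Kickoff has to be in 3pm — holds.

Invalid. Vic is required at Sync and at Onboarding.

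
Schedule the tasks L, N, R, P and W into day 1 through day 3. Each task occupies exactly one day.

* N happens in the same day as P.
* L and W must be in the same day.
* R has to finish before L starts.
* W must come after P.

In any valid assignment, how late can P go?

day 2

Downstream work caps P at day 2.
P at day 2 is achievable: N in day 2, L in day 3, P in day 2, W in day 3, R in day 1.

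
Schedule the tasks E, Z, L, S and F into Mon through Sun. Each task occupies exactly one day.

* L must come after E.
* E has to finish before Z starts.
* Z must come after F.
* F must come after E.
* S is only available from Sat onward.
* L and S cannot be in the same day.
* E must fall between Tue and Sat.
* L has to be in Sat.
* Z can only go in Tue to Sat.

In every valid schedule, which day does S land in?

S's window is Sat–Sun.
L is fixed at Sat, and S can't share a day with L.
So S must be Sun.

Sun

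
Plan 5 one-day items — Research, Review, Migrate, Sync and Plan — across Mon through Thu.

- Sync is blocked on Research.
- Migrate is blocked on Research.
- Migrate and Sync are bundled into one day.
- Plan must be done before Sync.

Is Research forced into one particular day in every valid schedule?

Research can be Mon (e.g. Review in Mon, Research in Mon, Migrate in Tue, Sync in Tue, Plan in Mon) or Tue (e.g. Sync=Wed, Research=Tue, Plan=Mon, Review=Mon, Migrate=Wed).

No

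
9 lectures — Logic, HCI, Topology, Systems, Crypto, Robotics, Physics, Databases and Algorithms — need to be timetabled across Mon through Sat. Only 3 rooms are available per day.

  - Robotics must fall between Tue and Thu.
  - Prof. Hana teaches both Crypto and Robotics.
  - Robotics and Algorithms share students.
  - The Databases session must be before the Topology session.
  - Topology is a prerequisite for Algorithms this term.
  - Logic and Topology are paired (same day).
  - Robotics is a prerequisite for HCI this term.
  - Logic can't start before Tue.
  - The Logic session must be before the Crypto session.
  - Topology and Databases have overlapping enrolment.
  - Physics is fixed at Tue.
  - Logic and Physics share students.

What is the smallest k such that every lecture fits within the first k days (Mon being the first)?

4

The precedence chain requires at least 3 distinct days.
With at most 3 per day and 9 lectures, at least 3 days are needed.
Could 3 days be enough, i.e. nothing placed later than Wed? No: Logic's window within 3 days is {Tue, Wed}; Physics's window within 3 days is {Tue}; Crypto must come after Logic (at Tue or later) → {Wed}; Logic must come before Crypto (at Wed or earlier) → {Tue}; Physics can't share with Logic (Tue) → nothing is left.
So 3 days is not enough.
4 works (last occupied day: Thu): for example HCI=Wed, Physics=Tue, Crypto=Thu, Systems=Mon, Algorithms=Thu, Robotics=Tue, Logic=Wed, Topology=Wed, Databases=Mon.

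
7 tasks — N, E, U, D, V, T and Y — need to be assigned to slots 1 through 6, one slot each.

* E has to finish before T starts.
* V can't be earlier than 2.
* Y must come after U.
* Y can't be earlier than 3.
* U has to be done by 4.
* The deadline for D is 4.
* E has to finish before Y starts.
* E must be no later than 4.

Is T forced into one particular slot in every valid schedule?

T can be 2 (e.g. N=1; V=2; T=2; D=1; U=1; E=1; Y=3) or 3 (e.g. E -> 1; D -> 1; U -> 1; N -> 1; Y -> 3; T -> 3; V -> 2).

No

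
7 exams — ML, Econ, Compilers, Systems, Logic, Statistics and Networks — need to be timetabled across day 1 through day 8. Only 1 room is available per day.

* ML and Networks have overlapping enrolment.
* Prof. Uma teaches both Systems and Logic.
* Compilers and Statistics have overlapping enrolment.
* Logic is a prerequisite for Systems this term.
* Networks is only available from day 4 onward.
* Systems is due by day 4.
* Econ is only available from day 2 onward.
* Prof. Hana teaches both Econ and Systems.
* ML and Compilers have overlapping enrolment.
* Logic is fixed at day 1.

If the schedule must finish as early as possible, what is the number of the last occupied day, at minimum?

day 7

The precedence chain requires at least 2 distinct days.
With at most 1 per day and 7 exams, at least 7 days are needed.
Networks can't be placed before day 4, so the schedule must run through at least day 4.
7 works (last occupied day: day 7): for example Logic in day 1; Networks in day 4; Econ in day 3; Statistics in day 7; Systems in day 2; Compilers in day 6; ML in day 5.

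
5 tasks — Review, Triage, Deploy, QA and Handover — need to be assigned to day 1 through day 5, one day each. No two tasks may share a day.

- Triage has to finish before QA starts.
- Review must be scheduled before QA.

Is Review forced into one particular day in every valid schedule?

No

Review can be day 1 (e.g. QA=day 3; Handover=day 5; Review=day 1; Triage=day 2; Deploy=day 4) or day 2 (e.g. Deploy=day 4, QA=day 3, Review=day 2, Triage=day 1, Handover=day 5).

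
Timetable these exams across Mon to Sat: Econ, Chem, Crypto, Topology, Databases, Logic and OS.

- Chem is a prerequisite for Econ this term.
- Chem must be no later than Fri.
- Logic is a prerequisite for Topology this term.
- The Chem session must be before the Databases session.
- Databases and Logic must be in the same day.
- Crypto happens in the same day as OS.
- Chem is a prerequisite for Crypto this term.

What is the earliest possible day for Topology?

Precedence pushes Topology to at least Wed.
Topology at Wed is achievable: Econ -> Tue, Logic -> Tue, Crypto -> Tue, Chem -> Mon, OS -> Tue, Databases -> Tue, Topology -> Wed.

Wed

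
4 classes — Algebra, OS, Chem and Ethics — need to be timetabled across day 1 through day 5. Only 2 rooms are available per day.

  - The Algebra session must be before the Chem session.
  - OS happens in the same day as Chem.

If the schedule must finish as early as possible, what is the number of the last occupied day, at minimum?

2

The precedence chain requires at least 2 distinct days.
With at most 2 per day and 4 classes, at least 2 days are needed.
2 works (last occupied day: day 2): for example Ethics -> day 1, OS -> day 2, Algebra -> day 1, Chem -> day 2.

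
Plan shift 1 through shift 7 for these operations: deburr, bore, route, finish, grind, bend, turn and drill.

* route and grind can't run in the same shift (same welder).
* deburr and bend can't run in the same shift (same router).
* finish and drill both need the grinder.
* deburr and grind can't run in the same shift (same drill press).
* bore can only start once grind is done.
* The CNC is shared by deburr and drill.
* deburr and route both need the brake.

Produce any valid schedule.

bore in shift 2; finish in shift 1; deburr in shift 2; turn in shift 1; bend in shift 1; route in shift 3; grind in shift 1; drill in shift 3

Checking: grind(shift 1) before bore(shift 2); deburr(shift 2) != route(shift 3); deburr(shift 2) != drill(shift 3); deburr(shift 2) != bend(shift 1); deburr(shift 2) != grind(shift 1); finish(shift 1) != drill(shift 3); route(shift 3) != grind(shift 1).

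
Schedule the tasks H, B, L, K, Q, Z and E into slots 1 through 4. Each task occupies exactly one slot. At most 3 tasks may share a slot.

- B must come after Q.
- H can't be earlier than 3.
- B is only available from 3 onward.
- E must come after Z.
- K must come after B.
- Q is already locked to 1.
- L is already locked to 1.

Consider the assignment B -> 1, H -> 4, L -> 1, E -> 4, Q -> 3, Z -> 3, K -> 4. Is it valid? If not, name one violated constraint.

H can't be earlier than 3 — holds.
B must come after Q — violated.
E must come after Z — holds.
K must come after B — holds.
Q is already locked to 1 — violated.
L is already locked to 1 — holds.
B is only available from 3 onward — violated.
At most 3 tasks may share a slot — holds.

No — it violates: B must come after Q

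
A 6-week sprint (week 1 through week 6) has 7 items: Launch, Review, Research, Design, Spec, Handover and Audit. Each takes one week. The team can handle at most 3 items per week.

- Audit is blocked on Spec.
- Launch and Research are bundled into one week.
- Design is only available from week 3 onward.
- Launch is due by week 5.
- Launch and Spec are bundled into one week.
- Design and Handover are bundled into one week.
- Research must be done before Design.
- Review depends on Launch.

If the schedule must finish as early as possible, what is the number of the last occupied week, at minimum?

3

The precedence chain requires at least 2 distinct weeks.
With at most 3 per week and 7 tasks, at least 3 weeks are needed.
Design can't be placed before week 3, so the schedule must run through at least week 3.
3 works (last occupied week: week 3): for example Research=week 1, Launch=week 1, Spec=week 1, Review=week 2, Audit=week 2, Design=week 3, Handover=week 3.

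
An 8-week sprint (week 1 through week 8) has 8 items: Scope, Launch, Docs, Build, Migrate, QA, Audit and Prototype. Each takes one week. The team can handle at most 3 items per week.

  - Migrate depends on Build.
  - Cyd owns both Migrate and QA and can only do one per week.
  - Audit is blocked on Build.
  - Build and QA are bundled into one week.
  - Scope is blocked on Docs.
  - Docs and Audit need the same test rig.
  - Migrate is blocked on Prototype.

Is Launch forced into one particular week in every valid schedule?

Launch can be week 1 (e.g. QA=week 1, Docs=week 2, Audit=week 3, Scope=week 3, Migrate=week 3, Launch=week 1, Prototype=week 2, Build=week 1) or week 2 (e.g. Prototype in week 1; QA in week 1; Migrate in week 2; Scope in week 3; Launch in week 2; Docs in week 2; Build in week 1; Audit in week 3).

No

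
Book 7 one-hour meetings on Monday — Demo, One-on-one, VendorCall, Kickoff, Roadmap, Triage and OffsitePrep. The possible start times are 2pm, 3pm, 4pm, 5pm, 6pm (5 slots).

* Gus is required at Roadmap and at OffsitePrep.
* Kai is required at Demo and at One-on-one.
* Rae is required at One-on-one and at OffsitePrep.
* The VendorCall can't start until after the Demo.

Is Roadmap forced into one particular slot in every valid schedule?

Roadmap can be 2pm (e.g. OffsitePrep in 4pm, Triage in 2pm, One-on-one in 3pm, Kickoff in 2pm, Demo in 2pm, VendorCall in 3pm, Roadmap in 2pm) or 3pm (e.g. OffsitePrep in 2pm; Demo in 2pm; Kickoff in 2pm; One-on-one in 3pm; Triage in 2pm; Roadmap in 3pm; VendorCall in 3pm).

No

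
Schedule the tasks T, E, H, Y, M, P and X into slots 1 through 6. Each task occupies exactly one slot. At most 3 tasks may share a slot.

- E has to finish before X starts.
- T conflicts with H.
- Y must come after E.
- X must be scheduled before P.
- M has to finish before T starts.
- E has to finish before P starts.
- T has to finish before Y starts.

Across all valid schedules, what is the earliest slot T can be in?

Precedence pushes T to at least 2; downstream work caps T at 5.
T at 2 is achievable: P=3; T=2; H=1; M=1; E=1; X=2; Y=3.

2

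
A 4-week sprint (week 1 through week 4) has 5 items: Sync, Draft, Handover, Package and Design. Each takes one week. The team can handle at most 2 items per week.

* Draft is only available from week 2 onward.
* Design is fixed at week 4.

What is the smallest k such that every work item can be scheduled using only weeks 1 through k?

4 weeks

With at most 2 per week and 5 work items, at least 3 weeks are needed.
Design can't be placed before week 4, so the schedule must run through at least week 4.
4 works (last occupied week: week 4): for example Draft in week 2; Handover in week 1; Design in week 4; Package in week 2; Sync in week 1.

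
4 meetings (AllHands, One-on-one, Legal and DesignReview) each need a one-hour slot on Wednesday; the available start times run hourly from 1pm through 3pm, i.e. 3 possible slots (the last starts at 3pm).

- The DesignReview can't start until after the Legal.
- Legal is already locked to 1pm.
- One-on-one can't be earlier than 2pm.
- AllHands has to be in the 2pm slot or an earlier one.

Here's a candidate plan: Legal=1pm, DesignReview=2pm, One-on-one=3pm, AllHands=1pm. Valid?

The DesignReview can't start until after the Legal — holds.
Legal is already locked to 1pm — holds.
AllHands has to be in the 2pm slot or an earlier one — holds.
One-on-one can't be earlier than 2pm — holds.

Valid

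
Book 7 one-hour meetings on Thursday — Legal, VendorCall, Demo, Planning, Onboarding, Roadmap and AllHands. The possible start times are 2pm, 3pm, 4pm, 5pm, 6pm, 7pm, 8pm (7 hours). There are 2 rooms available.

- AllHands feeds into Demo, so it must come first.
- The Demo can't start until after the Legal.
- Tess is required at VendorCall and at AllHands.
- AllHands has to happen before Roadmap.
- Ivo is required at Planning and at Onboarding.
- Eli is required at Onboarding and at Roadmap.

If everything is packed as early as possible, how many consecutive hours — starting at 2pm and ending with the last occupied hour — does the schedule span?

4

The precedence chain requires at least 2 distinct hours.
With at most 2 per hour and 7 meetings, at least 4 hours are needed.
4 works (last occupied hour: 5pm): for example VendorCall -> 4pm, Demo -> 3pm, Planning -> 4pm, Onboarding -> 5pm, Legal -> 2pm, AllHands -> 2pm, Roadmap -> 3pm.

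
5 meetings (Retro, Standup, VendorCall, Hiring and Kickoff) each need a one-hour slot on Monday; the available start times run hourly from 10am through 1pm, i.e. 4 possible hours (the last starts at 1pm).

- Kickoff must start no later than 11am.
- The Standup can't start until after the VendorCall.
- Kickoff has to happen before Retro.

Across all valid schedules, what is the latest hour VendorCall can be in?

Downstream work caps VendorCall at 12pm.
VendorCall at 12pm is achievable: Kickoff -> 10am, Retro -> 11am, VendorCall -> 12pm, Standup -> 1pm, Hiring -> 10am.

12pm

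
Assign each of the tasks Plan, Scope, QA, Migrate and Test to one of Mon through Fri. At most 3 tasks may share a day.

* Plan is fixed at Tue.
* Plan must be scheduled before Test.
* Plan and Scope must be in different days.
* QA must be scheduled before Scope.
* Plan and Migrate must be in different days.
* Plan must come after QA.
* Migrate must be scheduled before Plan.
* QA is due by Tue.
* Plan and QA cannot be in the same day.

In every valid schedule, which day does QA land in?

QA's window is Mon–Tue.
Plan is fixed at Tue, and QA can't share a day with Plan.
So QA must be Mon.

Mon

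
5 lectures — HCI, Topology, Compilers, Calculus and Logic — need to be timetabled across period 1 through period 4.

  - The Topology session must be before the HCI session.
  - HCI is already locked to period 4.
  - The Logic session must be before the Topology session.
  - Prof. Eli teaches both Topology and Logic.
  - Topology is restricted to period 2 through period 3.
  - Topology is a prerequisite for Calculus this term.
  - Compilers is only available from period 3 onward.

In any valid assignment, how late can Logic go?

period 2

Downstream work caps Logic at period 2.
Logic at period 2 is achievable: Topology=period 3; Logic=period 2; Compilers=period 3; Calculus=period 4; HCI=period 4.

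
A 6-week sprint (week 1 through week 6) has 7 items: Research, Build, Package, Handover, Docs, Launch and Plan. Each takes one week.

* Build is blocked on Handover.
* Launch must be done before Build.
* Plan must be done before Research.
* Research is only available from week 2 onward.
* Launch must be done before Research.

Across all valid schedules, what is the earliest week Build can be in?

Precedence pushes Build to at least week 2.
Build at week 2 is achievable: Research=week 2; Docs=week 1; Package=week 1; Launch=week 1; Build=week 2; Handover=week 1; Plan=week 1.

week 2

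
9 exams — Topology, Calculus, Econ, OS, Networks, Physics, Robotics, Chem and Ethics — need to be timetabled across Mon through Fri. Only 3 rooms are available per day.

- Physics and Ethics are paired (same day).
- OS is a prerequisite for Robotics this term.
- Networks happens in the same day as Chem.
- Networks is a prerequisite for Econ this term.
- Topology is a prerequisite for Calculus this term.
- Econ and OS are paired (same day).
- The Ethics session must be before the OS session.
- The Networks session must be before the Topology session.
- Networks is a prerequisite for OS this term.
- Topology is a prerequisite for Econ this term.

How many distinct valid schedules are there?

20

Splitting on Topology: it can be Tue (12), Wed (8). Listing each branch's schedules as (Calculus, Econ, OS, Networks, Physics, Robotics, Chem, Ethics):
Topology=Tue: (Wed,Wed,Wed,Mon,Tue,Thu,Mon,Tue) (Wed,Wed,Wed,Mon,Tue,Fri,Mon,Tue) (Wed,Thu,Thu,Mon,Tue,Fri,Mon,Tue) (Wed,Thu,Thu,Mon,Wed,Fri,Mon,Wed) (Thu,Wed,Wed,Mon,Tue,Thu,Mon,Tue) (Thu,Wed,Wed,Mon,Tue,Fri,Mon,Tue) (Thu,Thu,Thu,Mon,Tue,Fri,Mon,Tue) (Thu,Thu,Thu,Mon,Wed,Fri,Mon,Wed) (Fri,Wed,Wed,Mon,Tue,Thu,Mon,Tue) (Fri,Wed,Wed,Mon,Tue,Fri,Mon,Tue) (Fri,Thu,Thu,Mon,Tue,Fri,Mon,Tue) (Fri,Thu,Thu,Mon,Wed,Fri,Mon,Wed) — 12.
Topology=Wed: (Thu,Thu,Thu,Mon,Tue,Fri,Mon,Tue) (Thu,Thu,Thu,Mon,Wed,Fri,Mon,Wed) (Thu,Thu,Thu,Tue,Mon,Fri,Tue,Mon) (Thu,Thu,Thu,Tue,Wed,Fri,Tue,Wed) (Fri,Thu,Thu,Mon,Tue,Fri,Mon,Tue) (Fri,Thu,Thu,Mon,Wed,Fri,Mon,Wed) (Fri,Thu,Thu,Tue,Mon,Fri,Tue,Mon) (Fri,Thu,Thu,Tue,Wed,Fri,Tue,Wed) — 8.
Summing: 12 + 8 = 20.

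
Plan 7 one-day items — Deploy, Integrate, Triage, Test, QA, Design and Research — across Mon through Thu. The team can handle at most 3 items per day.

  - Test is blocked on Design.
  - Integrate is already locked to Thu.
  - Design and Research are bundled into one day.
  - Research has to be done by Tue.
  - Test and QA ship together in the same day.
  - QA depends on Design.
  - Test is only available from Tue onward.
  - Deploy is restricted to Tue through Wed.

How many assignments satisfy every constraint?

31

Splitting on Deploy: it can be Tue (15), Wed (16). Listing each branch's schedules as (Integrate, Triage, Test, QA, Design, Research):
Deploy=Tue: (Thu,Mon,Tue,Tue,Mon,Mon) (Thu,Mon,Wed,Wed,Mon,Mon) (Thu,Mon,Wed,Wed,Tue,Tue) (Thu,Mon,Thu,Thu,Mon,Mon) (Thu,Mon,Thu,Thu,Tue,Tue) (Thu,Tue,Wed,Wed,Mon,Mon) (Thu,Tue,Thu,Thu,Mon,Mon) (Thu,Wed,Tue,Tue,Mon,Mon) (Thu,Wed,Wed,Wed,Mon,Mon) (Thu,Wed,Wed,Wed,Tue,Tue) (Thu,Wed,Thu,Thu,Mon,Mon) (Thu,Wed,Thu,Thu,Tue,Tue) (Thu,Thu,Tue,Tue,Mon,Mon) (Thu,Thu,Wed,Wed,Mon,Mon) (Thu,Thu,Wed,Wed,Tue,Tue) — 15.
Deploy=Wed: (Thu,Mon,Tue,Tue,Mon,Mon) (Thu,Mon,Wed,Wed,Mon,Mon) (Thu,Mon,Wed,Wed,Tue,Tue) (Thu,Mon,Thu,Thu,Mon,Mon) (Thu,Mon,Thu,Thu,Tue,Tue) (Thu,Tue,Tue,Tue,Mon,Mon) (Thu,Tue,Wed,Wed,Mon,Mon) (Thu,Tue,Wed,Wed,Tue,Tue) (Thu,Tue,Thu,Thu,Mon,Mon) (Thu,Tue,Thu,Thu,Tue,Tue) (Thu,Wed,Tue,Tue,Mon,Mon) (Thu,Wed,Thu,Thu,Mon,Mon) (Thu,Wed,Thu,Thu,Tue,Tue) (Thu,Thu,Tue,Tue,Mon,Mon) (Thu,Thu,Wed,Wed,Mon,Mon) (Thu,Thu,Wed,Wed,Tue,Tue) — 16.
Summing: 15 + 16 = 31.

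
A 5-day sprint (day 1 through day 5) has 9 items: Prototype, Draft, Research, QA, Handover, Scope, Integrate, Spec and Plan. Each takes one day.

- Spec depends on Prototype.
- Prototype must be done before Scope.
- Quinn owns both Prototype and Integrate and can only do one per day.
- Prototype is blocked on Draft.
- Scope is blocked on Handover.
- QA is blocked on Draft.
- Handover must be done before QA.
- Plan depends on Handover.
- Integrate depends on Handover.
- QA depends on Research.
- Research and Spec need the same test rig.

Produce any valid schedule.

Handover=day 1; Spec=day 3; Scope=day 3; Draft=day 1; Research=day 1; QA=day 2; Prototype=day 2; Integrate=day 3; Plan=day 2

Checking: Draft(day 1) before Prototype(day 2); Handover(day 1) before Integrate(day 3); Prototype(day 2) before Spec(day 3); Handover(day 1) before QA(day 2); Research(day 1) before QA(day 2); Prototype(day 2) before Scope(day 3); Handover(day 1) before Scope(day 3); Draft(day 1) before QA(day 2); Handover(day 1) before Plan(day 2); Research(day 1) != Spec(day 3); Prototype(day 2) != Integrate(day 3).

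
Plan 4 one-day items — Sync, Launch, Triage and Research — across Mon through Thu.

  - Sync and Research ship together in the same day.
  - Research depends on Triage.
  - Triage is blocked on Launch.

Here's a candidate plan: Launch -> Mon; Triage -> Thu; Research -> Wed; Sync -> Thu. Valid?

Triage is blocked on Launch — holds.
Research depends on Triage — violated.
Sync and Research ship together in the same day — violated.

Invalid. Research depends on Triage.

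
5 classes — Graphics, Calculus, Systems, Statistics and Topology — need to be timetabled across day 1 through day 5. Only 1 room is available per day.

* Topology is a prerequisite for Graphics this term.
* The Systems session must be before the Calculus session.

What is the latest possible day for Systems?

Downstream work caps Systems at day 4.
Systems at day 4 is achievable: Systems=day 4; Calculus=day 5; Topology=day 1; Statistics=day 3; Graphics=day 2.

day 4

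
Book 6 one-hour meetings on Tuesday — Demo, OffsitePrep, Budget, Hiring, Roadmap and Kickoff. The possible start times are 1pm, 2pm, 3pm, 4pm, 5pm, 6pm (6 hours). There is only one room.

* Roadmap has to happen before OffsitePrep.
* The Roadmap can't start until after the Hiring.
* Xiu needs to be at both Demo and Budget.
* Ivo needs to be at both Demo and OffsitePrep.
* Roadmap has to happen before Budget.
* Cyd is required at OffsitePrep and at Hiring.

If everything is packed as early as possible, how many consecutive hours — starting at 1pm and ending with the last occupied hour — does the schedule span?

The precedence chain requires at least 3 distinct hours.
With at most 1 per hour and 6 meetings, at least 6 hours are needed.
6 works (last occupied hour: 6pm): for example Roadmap in 2pm; OffsitePrep in 3pm; Kickoff in 6pm; Demo in 5pm; Hiring in 1pm; Budget in 4pm.

6 hours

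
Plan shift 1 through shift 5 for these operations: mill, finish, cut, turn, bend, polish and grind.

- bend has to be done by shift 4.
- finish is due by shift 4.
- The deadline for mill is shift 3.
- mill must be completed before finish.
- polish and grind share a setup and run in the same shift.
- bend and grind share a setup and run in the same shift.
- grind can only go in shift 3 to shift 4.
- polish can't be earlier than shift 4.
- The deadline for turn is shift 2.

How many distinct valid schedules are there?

Splitting on mill: it can be shift 1 (30), shift 2 (20), shift 3 (10). Listing each branch's schedules as (finish, cut, turn, bend, polish, grind) by shift number:
mill=shift 1: (2,1,1,4,4,4) (2,1,2,4,4,4) (2,2,1,4,4,4) (2,2,2,4,4,4) (2,3,1,4,4,4) (2,3,2,4,4,4) (2,4,1,4,4,4) (2,4,2,4,4,4) (2,5,1,4,4,4) (2,5,2,4,4,4) (3,1,1,4,4,4) (3,1,2,4,4,4) (3,2,1,4,4,4) (3,2,2,4,4,4) (3,3,1,4,4,4) (3,3,2,4,4,4) (3,4,1,4,4,4) (3,4,2,4,4,4) (3,5,1,4,4,4) (3,5,2,4,4,4) (4,1,1,4,4,4) (4,1,2,4,4,4) (4,2,1,4,4,4) (4,2,2,4,4,4) (4,3,1,4,4,4) (4,3,2,4,4,4) (4,4,1,4,4,4) (4,4,2,4,4,4) (4,5,1,4,4,4) (4,5,2,4,4,4) — 30.
mill=shift 2: (3,1,1,4,4,4) (3,1,2,4,4,4) (3,2,1,4,4,4) (3,2,2,4,4,4) (3,3,1,4,4,4) (3,3,2,4,4,4) (3,4,1,4,4,4) (3,4,2,4,4,4) (3,5,1,4,4,4) (3,5,2,4,4,4) (4,1,1,4,4,4) (4,1,2,4,4,4) (4,2,1,4,4,4) (4,2,2,4,4,4) (4,3,1,4,4,4) (4,3,2,4,4,4) (4,4,1,4,4,4) (4,4,2,4,4,4) (4,5,1,4,4,4) (4,5,2,4,4,4) — 20.
mill=shift 3: (4,1,1,4,4,4) (4,1,2,4,4,4) (4,2,1,4,4,4) (4,2,2,4,4,4) (4,3,1,4,4,4) (4,3,2,4,4,4) (4,4,1,4,4,4) (4,4,2,4,4,4) (4,5,1,4,4,4) (4,5,2,4,4,4) — 10.
Summing: 30 + 20 + 10 = 60.

60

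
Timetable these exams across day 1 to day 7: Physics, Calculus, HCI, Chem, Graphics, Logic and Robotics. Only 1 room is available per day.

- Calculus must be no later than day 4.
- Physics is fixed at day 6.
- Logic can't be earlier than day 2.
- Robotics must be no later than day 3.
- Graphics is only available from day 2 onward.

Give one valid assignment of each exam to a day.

Physics=day 6, Logic=day 4, Calculus=day 2, Graphics=day 3, Robotics=day 1, Chem=day 7, HCI=day 5

Checking: Robotics=day 1 in [day 1,day 3]; Logic=day 4 in [day 2,day 7]; Physics=day 6 in [day 6,day 6]; Graphics=day 3 in [day 2,day 7]; Calculus=day 2 in [day 1,day 4]; max 1 per day (cap 1).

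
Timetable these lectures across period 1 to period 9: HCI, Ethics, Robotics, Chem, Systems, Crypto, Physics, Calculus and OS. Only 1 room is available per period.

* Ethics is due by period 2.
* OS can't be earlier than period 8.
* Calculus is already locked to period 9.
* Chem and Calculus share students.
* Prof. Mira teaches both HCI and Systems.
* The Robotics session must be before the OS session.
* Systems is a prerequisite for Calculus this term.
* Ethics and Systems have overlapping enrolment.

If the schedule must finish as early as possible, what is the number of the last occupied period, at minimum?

9

The precedence chain requires at least 2 distinct periods.
With at most 1 per period and 9 lectures, at least 9 periods are needed.
Calculus can't be placed before period 9, so the schedule must run through at least period 9.
9 works (last occupied period: period 9): for example OS=period 8; Calculus=period 9; HCI=period 4; Systems=period 3; Chem=period 5; Physics=period 7; Crypto=period 6; Ethics=period 1; Robotics=period 2.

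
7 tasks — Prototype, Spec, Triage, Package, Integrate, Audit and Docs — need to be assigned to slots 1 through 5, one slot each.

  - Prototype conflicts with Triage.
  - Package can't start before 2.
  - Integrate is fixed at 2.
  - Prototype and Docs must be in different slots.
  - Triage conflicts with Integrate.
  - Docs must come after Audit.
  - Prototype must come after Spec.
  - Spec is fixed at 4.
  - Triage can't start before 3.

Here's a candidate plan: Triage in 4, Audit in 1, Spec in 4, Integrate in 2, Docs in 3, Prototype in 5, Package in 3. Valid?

Yes

Prototype must come after Spec — holds.
Triage can't start before 3 — holds.
Integrate is fixed at 2 — holds.
Triage conflicts with Integrate — holds.
Prototype and Docs must be in different slots — holds.
Package can't start before 2 — holds.
Docs must come after Audit — holds.
Prototype conflicts with Triage — holds.
Spec is fixed at 4 — holds.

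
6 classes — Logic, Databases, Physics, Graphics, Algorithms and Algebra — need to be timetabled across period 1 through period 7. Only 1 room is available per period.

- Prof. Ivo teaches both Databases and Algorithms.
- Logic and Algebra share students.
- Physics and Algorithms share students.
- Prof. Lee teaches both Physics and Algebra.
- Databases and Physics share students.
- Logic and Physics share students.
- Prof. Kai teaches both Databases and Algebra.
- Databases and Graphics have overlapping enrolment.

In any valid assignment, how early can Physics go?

Physics at period 1 is achievable: Algorithms=period 5, Databases=period 3, Logic=period 2, Physics=period 1, Graphics=period 4, Algebra=period 6.

period 1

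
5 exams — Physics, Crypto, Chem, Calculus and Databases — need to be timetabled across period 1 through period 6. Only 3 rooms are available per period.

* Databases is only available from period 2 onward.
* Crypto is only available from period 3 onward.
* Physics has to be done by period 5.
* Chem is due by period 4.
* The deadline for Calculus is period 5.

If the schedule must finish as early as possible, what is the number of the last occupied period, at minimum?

With at most 3 per period and 5 exams, at least 2 periods are needed.
Crypto can't be placed before period 3, so the schedule must run through at least period 3.
3 works (last occupied period: period 3): for example Crypto -> period 3, Chem -> period 1, Databases -> period 2, Physics -> period 1, Calculus -> period 1.

period 3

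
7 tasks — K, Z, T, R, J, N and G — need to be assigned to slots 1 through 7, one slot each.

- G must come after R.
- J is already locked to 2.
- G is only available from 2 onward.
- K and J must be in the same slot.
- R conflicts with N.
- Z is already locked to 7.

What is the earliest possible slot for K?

2

K must be in the same slot as J, which can't be before 2, so K is at least 2; K must be in the same slot as J, which can't be after 2, so K is at most 2.
K at 2 is achievable: Z -> 7, T -> 1, G -> 2, N -> 2, J -> 2, R -> 1, K -> 2.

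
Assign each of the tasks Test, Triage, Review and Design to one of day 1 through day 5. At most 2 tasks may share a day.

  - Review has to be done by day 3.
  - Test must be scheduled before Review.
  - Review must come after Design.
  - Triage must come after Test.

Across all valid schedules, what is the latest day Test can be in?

Downstream work caps Test at day 2.
Test at day 2 is achievable: Triage in day 3; Test in day 2; Design in day 1; Review in day 3.

day 2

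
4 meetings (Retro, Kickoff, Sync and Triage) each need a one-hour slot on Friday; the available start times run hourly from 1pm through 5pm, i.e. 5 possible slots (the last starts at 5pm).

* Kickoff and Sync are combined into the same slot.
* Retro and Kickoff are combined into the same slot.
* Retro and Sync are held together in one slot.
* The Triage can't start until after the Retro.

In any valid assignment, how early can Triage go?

Precedence pushes Triage to at least 2pm.
Triage at 2pm is achievable: Triage in 2pm; Retro in 1pm; Kickoff in 1pm; Sync in 1pm.

2pm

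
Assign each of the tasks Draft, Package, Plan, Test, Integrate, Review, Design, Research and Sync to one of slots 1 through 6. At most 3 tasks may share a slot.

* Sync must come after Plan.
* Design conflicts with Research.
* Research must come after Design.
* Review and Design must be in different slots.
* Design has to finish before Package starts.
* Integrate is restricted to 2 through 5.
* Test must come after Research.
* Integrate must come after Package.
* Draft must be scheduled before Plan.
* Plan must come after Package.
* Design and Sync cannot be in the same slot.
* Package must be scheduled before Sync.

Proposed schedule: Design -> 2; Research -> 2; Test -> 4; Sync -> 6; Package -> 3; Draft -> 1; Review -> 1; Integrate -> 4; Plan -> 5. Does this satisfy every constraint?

Invalid. Design conflicts with Research.

Sync must come after Plan — holds.
At most 3 tasks may share a slot — holds.
Research must come after Design — violated.
Plan must come after Package — holds.
Design has to finish before Package starts — holds.
Design and Sync cannot be in the same slot — holds.
Integrate must come after Package — holds.
Review and Design must be in different slots — holds.
Package must be scheduled before Sync — holds.
Draft must be scheduled before Plan — holds.
Integrate is restricted to 2 through 5 — holds.
Test must come after Research — holds.
Design conflicts with Research — violated.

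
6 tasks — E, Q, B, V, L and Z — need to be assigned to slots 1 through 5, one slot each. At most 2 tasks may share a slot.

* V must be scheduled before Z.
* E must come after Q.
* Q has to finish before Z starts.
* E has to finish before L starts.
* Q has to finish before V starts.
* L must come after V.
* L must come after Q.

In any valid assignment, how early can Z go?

3

Precedence pushes Z to at least 3.
Z at 3 is achievable: V -> 2; Z -> 3; E -> 2; L -> 3; Q -> 1; B -> 1.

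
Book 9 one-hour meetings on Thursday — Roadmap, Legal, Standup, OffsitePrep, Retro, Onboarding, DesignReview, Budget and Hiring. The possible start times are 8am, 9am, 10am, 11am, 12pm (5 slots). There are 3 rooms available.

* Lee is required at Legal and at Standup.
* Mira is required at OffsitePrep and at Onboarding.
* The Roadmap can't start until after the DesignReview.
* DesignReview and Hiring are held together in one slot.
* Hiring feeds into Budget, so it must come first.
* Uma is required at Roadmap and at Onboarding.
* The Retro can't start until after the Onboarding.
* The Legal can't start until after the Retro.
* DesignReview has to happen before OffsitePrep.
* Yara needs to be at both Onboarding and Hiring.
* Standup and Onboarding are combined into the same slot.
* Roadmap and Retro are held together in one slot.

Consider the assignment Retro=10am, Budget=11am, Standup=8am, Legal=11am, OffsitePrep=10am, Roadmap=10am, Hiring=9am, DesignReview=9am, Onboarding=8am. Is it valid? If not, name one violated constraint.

DesignReview and Hiring are held together in one slot — holds.
The Legal can't start until after the Retro — holds.
Uma is required at Roadmap and at Onboarding — holds.
Roadmap and Retro are held together in one slot — holds.
Lee is required at Legal and at Standup — holds.
There are 3 rooms available — holds.
Mira is required at OffsitePrep and at Onboarding — holds.
Standup and Onboarding are combined into the same slot — holds.
DesignReview has to happen before OffsitePrep — holds.
Yara needs to be at both Onboarding and Hiring — holds.
The Retro can't start until after the Onboarding — holds.
The Roadmap can't start until after the DesignReview — holds.
Hiring feeds into Budget, so it must come first — holds.

Yes, all constraints hold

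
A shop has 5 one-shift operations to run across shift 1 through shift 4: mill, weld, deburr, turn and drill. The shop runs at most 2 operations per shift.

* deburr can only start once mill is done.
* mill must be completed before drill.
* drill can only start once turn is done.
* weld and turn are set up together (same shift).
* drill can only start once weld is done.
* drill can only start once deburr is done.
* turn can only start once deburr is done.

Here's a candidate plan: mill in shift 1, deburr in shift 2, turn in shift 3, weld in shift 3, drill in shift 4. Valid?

Valid

turn can only start once deburr is done — holds.
deburr can only start once mill is done — holds.
drill can only start once weld is done — holds.
drill can only start once turn is done — holds.
drill can only start once deburr is done — holds.
weld and turn are set up together (same shift) — holds.
mill must be completed before drill — holds.
The shop runs at most 2 operations per shift — holds.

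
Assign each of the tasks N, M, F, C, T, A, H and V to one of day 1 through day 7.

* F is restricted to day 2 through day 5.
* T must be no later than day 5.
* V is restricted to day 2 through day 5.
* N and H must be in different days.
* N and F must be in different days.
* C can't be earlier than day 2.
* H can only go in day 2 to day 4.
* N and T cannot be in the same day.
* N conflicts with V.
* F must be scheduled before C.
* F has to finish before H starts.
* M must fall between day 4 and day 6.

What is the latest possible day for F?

F is available from day 2; F's own window allows nothing later than day 5; downstream work caps F at day 3.
F at day 3 is achievable: C -> day 4; V -> day 2; M -> day 4; T -> day 1; A -> day 1; H -> day 4; N -> day 5; F -> day 3.

day 3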